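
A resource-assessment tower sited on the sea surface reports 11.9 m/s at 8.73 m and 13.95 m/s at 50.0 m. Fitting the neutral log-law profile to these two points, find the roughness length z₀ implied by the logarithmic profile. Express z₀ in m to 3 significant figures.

z₀ ≈ 0.000348 m

Log law: V(z) ∝ ln(z/z₀). With r = V₁/V₂ = 11.9/13.95 = 0.85305,
r · ln(z₂/z₀) = ln(z₁/z₀) ⇒ ln z₀ = (ln z₁ − r·ln z₂)/(1 − r)
ln z₀ = (2.16677 − 0.85305×3.91202) / 0.14695 = -7.9642
z₀ = exp(-7.9642) = 0.0003477 m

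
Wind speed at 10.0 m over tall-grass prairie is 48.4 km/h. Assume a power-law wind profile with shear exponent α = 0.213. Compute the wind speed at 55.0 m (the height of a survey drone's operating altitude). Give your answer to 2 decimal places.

69.59 km/h

Power-law profile: V₂ = V₁ · (z₂/z₁)^α
V₂ = 48.4 × (55.0/10.0)^0.213 = 48.4 × (5.5000)^0.213
    = 48.4 × 1.4378 = 69.5893 km/h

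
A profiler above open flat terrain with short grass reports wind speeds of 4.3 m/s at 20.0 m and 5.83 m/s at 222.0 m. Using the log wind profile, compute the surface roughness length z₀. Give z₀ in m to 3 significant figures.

Log law: V(z) ∝ ln(z/z₀). With r = V₁/V₂ = 4.3/5.83 = 0.73756,
r · ln(z₂/z₀) = ln(z₁/z₀) ⇒ ln z₀ = (ln z₁ − r·ln z₂)/(1 − r)
ln z₀ = (2.99573 − 0.73756×5.40268) / 0.26244 = -3.7689
z₀ = exp(-3.7689) = 0.02308 m

z₀ ≈ 0.0231 m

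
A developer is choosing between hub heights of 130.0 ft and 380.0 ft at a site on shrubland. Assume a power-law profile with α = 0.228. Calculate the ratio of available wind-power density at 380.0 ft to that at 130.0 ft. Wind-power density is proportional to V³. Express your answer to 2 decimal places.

2.08

Speed ratio: V_B/V_A = (z_B/z_A)^α = (380.0/130.0)^0.228 = (2.9231)^0.228 = 1.27706
Power-density ratio: P_B/P_A = (V_B/V_A)³ = (1.27706)³ = 2.08274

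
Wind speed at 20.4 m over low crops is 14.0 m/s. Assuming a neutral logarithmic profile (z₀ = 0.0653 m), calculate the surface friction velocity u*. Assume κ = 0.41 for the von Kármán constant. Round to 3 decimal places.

Log law: V(z) = (u*/κ) · ln(z/z₀) ⇒ u* = κ · V / ln(z/z₀)
u* = 0.41 × 14.0 / ln(20.4/0.0653) = 0.41 × 14.0 / 5.7443
   = 5.7400 / 5.7443 = 0.9993 m/s

u* ≈ 0.999 m/s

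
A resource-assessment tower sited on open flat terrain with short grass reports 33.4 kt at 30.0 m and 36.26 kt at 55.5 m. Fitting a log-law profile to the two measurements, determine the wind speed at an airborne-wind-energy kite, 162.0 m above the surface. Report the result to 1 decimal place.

41.2 kt

Log law: V ∝ ln(z/z₀). From the pair, with r = V₁/V₂ = 0.92113,
ln z₀ = (ln z₁ − r·ln z₂)/(1 − r) = (3.4012 − 0.92113×4.0164)/0.07887 = -3.7831 → z₀ = 0.02275 m
V₃ = V₁ · ln(z₃/z₀)/ln(z₁/z₀) = 33.4 × 8.8707/7.1843 = 41.2401 kt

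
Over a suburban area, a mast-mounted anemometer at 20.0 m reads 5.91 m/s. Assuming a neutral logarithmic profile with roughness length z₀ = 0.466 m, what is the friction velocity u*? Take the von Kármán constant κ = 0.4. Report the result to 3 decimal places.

u* ≈ 0.629 m/s

Log law: V(z) = (u*/κ) · ln(z/z₀) ⇒ u* = κ · V / ln(z/z₀)
u* = 0.4 × 5.91 / ln(20.0/0.466) = 0.4 × 5.91 / 3.7593
   = 2.3640 / 3.7593 = 0.6288 m/s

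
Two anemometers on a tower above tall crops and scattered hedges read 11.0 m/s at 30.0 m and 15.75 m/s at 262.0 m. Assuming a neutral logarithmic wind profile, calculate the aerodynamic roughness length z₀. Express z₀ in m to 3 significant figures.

z₀ ≈ 0.198 m

Log law: V(z) ∝ ln(z/z₀). With r = V₁/V₂ = 11.0/15.75 = 0.69841,
r · ln(z₂/z₀) = ln(z₁/z₀) ⇒ ln z₀ = (ln z₁ − r·ln z₂)/(1 − r)
ln z₀ = (3.40120 − 0.69841×5.56834) / 0.30159 = -1.6175
z₀ = exp(-1.6175) = 0.1984 m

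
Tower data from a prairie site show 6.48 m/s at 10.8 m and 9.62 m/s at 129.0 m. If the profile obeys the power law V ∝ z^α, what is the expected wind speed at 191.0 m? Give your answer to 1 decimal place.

First find α: α = ln(V₂/V₁)/ln(z₂/z₁) = ln(9.62/6.48)/ln(129.0/10.8) = 0.39512/2.48027 = 0.1593
Extrapolate from 129.0 m to 191.0 m: V₃ = 9.62 × (191.0/129.0)^0.1593 = 9.62 × 1.0645 = 10.2407 m/s

10.2 m/s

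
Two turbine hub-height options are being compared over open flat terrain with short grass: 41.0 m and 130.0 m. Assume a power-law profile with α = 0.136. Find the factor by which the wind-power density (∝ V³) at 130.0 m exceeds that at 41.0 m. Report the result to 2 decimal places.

1.60

Speed ratio: V_B/V_A = (z_B/z_A)^α = (130.0/41.0)^0.136 = (3.1707)^0.136 = 1.16992
Power-density ratio: P_B/P_A = (V_B/V_A)³ = (1.16992)³ = 1.60130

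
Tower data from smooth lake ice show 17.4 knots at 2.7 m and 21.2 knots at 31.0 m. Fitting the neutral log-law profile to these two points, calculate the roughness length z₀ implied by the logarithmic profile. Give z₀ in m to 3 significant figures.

Log law: V(z) ∝ ln(z/z₀). With r = V₁/V₂ = 17.4/21.2 = 0.82075,
r · ln(z₂/z₀) = ln(z₁/z₀) ⇒ ln z₀ = (ln z₁ − r·ln z₂)/(1 − r)
ln z₀ = (0.99325 − 0.82075×3.43399) / 0.17925 = -10.1827
z₀ = exp(-10.1827) = 0.00003782 m

z₀ ≈ 0.0000378 m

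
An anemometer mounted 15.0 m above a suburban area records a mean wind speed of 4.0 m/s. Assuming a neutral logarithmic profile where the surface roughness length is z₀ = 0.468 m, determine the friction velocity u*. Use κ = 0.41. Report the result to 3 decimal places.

u* ≈ 0.473 m/s

Log law: V(z) = (u*/κ) · ln(z/z₀) ⇒ u* = κ · V / ln(z/z₀)
u* = 0.41 × 4.0 / ln(15.0/0.468) = 0.41 × 4.0 / 3.4673
   = 1.6400 / 3.4673 = 0.4730 m/s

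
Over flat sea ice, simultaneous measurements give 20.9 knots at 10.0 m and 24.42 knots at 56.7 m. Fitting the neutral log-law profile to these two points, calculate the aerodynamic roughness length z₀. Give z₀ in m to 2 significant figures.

z₀ ≈ 0.00034 m

Log law: V(z) ∝ ln(z/z₀). With r = V₁/V₂ = 20.9/24.42 = 0.85586,
r · ln(z₂/z₀) = ln(z₁/z₀) ⇒ ln z₀ = (ln z₁ − r·ln z₂)/(1 − r)
ln z₀ = (2.30259 − 0.85586×4.03777) / 0.14414 = -8.0001
z₀ = exp(-8.0001) = 0.0003354 m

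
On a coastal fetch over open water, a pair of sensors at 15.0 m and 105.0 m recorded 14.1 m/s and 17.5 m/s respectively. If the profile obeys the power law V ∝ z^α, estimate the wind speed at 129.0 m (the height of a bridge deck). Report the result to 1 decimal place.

17.9 m/s

First find α: α = ln(V₂/V₁)/ln(z₂/z₁) = ln(17.5/14.1)/ln(105.0/15.0) = 0.21603/1.94591 = 0.1110
Extrapolate from 105.0 m to 129.0 m: V₃ = 17.5 × (129.0/105.0)^0.1110 = 17.5 × 1.0231 = 17.9045 m/s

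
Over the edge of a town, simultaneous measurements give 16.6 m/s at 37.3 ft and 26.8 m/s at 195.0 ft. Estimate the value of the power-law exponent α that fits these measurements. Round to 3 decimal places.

Power law: V₂/V₁ = (z₂/z₁)^α ⇒ α = ln(V₂/V₁) / ln(z₂/z₁)
α = ln(26.8/16.6) / ln(195.0/37.3) = ln(1.6145) / ln(5.2279)
  = 0.47900 / 1.65401 = 0.28960

α ≈ 0.290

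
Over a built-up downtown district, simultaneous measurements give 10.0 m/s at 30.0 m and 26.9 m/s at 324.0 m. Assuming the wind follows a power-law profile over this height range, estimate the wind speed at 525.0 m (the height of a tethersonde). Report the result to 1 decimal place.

First find α: α = ln(V₂/V₁)/ln(z₂/z₁) = ln(26.9/10.0)/ln(324.0/30.0) = 0.98954/2.37955 = 0.4159
Extrapolate from 324.0 m to 525.0 m: V₃ = 26.9 × (525.0/324.0)^0.4159 = 26.9 × 1.2223 = 32.8792 m/s

32.9 m/s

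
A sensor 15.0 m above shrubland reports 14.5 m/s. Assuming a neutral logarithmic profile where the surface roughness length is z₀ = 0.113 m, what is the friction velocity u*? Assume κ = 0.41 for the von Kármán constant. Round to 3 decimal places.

u* ≈ 1.216 m/s

Log law: V(z) = (u*/κ) · ln(z/z₀) ⇒ u* = κ · V / ln(z/z₀)
u* = 0.41 × 14.5 / ln(15.0/0.113) = 0.41 × 14.5 / 4.8884
   = 5.9450 / 4.8884 = 1.2161 m/s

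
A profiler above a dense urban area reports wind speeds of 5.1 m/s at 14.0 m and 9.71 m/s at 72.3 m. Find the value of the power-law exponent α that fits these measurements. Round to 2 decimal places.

α ≈ 0.39

Power law: V₂/V₁ = (z₂/z₁)^α ⇒ α = ln(V₂/V₁) / ln(z₂/z₁)
α = ln(9.71/5.1) / ln(72.3/14.0) = ln(1.9039) / ln(5.1643)
  = 0.64392 / 1.64177 = 0.39221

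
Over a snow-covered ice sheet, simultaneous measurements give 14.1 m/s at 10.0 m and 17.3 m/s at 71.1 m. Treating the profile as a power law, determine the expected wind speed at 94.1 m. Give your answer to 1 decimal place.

First find α: α = ln(V₂/V₁)/ln(z₂/z₁) = ln(17.3/14.1)/ln(71.1/10.0) = 0.20453/1.96150 = 0.1043
Extrapolate from 71.1 m to 94.1 m: V₃ = 17.3 × (94.1/71.1)^0.1043 = 17.3 × 1.0297 = 17.8130 m/s

17.8 m/s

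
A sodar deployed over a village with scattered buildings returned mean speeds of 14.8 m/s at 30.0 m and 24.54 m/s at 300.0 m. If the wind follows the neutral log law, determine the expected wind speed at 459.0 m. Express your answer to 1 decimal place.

Log law: V ∝ ln(z/z₀). From the pair, with r = V₁/V₂ = 0.60310,
ln z₀ = (ln z₁ − r·ln z₂)/(1 − r) = (3.4012 − 0.60310×5.7038)/0.39690 = -0.0976 → z₀ = 0.9070 m
V₃ = V₁ · ln(z₃/z₀)/ln(z₁/z₀) = 14.8 × 6.2266/3.4988 = 26.3389 m/s

26.3 m/s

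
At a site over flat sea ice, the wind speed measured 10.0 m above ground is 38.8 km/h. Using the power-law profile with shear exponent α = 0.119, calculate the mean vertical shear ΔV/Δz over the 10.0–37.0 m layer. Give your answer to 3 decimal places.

Power law: V₂ = V₁ · (z₂/z₁)^α = 38.8 × (3.7000)^0.119 = 45.3365 km/h
ΔV/Δz = (45.3365 − 38.8)/(37.0 − 10.0) = 6.5365/27.0000 = 0.24209 km/h/m

0.242 km/h/m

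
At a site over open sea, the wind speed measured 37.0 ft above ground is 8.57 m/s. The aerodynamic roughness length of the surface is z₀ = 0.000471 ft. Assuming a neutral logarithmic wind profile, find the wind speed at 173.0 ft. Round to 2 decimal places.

9.74 m/s

Log law: V(z) ∝ ln(z/z₀), so V₂/V₁ = ln(z₂/z₀) / ln(z₁/z₀).
ln(173.0/0.000471) = 12.8139, ln(37.0/0.000471) = 11.2716
V₂ = 8.57 × 12.8139/11.2716 = 8.57 × 1.1368 = 9.7427 m/s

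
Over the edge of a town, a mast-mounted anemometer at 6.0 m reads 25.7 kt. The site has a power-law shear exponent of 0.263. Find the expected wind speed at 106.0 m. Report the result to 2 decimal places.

54.69 kt

Power-law profile: V₂ = V₁ · (z₂/z₁)^α
V₂ = 25.7 × (106.0/6.0)^0.263 = 25.7 × (17.6667)^0.263
    = 25.7 × 2.1281 = 54.6934 kt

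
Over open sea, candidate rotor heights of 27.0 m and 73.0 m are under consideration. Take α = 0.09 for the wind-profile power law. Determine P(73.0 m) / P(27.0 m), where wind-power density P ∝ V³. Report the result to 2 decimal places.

1.31

Speed ratio: V_B/V_A = (z_B/z_A)^α = (73.0/27.0)^0.09 = (2.7037)^0.09 = 1.09364
Power-density ratio: P_B/P_A = (V_B/V_A)³ = (1.09364)³ = 1.30806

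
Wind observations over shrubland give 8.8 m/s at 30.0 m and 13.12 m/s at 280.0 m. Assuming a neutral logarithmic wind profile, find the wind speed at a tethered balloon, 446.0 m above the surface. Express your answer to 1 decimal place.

14.0 m/s

Log law: V ∝ ln(z/z₀). From the pair, with r = V₁/V₂ = 0.67073,
ln z₀ = (ln z₁ − r·ln z₂)/(1 − r) = (3.4012 − 0.67073×5.6348)/0.32927 = -1.1487 → z₀ = 0.3170 m
V₃ = V₁ · ln(z₃/z₀)/ln(z₁/z₀) = 8.8 × 7.2490/4.5499 = 14.0204 m/s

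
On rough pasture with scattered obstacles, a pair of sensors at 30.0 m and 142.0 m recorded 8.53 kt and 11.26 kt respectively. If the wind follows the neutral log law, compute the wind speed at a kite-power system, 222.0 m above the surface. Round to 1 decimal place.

12.0 kt

Log law: V ∝ ln(z/z₀). From the pair, with r = V₁/V₂ = 0.75755,
ln z₀ = (ln z₁ − r·ln z₂)/(1 − r) = (3.4012 − 0.75755×4.9558)/0.24245 = -1.4563 → z₀ = 0.2331 m
V₃ = V₁ · ln(z₃/z₀)/ln(z₁/z₀) = 8.53 × 6.8590/4.8575 = 12.0447 kt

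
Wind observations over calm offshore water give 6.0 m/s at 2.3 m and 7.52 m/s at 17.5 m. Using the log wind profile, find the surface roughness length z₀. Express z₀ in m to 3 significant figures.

z₀ ≈ 0.000764 m

Log law: V(z) ∝ ln(z/z₀). With r = V₁/V₂ = 6.0/7.52 = 0.79787,
r · ln(z₂/z₀) = ln(z₁/z₀) ⇒ ln z₀ = (ln z₁ − r·ln z₂)/(1 − r)
ln z₀ = (0.83291 − 0.79787×2.86220) / 0.20213 = -7.1775
z₀ = exp(-7.1775) = 0.0007636 m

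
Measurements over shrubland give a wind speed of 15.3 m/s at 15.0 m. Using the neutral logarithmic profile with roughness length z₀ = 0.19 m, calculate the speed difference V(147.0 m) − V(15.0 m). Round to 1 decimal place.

8.0 m/s

Log law: V₂ = V₁ · ln(z₂/z₀)/ln(z₁/z₀) = 15.3 × 6.6512/4.3688 = 23.2932 m/s
ΔV = 23.2932 − 15.3 = 7.9932 m/s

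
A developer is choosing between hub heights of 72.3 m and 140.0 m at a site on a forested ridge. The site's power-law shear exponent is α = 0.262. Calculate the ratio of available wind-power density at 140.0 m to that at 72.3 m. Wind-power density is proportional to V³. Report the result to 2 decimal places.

Speed ratio: V_B/V_A = (z_B/z_A)^α = (140.0/72.3)^0.262 = (1.9364)^0.262 = 1.18903
Power-density ratio: P_B/P_A = (V_B/V_A)³ = (1.18903)³ = 1.68102

1.68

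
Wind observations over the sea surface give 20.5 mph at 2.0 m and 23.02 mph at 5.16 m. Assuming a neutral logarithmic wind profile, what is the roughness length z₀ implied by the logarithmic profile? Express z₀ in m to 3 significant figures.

z₀ ≈ 0.000896 m

Log law: V(z) ∝ ln(z/z₀). With r = V₁/V₂ = 20.5/23.02 = 0.89053,
r · ln(z₂/z₀) = ln(z₁/z₀) ⇒ ln z₀ = (ln z₁ − r·ln z₂)/(1 − r)
ln z₀ = (0.69315 − 0.89053×1.64094) / 0.10947 = -7.0170
z₀ = exp(-7.0170) = 0.0008965 m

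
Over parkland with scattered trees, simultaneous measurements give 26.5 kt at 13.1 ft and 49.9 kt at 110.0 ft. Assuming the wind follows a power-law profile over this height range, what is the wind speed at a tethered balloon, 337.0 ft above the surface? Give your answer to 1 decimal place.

69.6 kt

First find α: α = ln(V₂/V₁)/ln(z₂/z₁) = ln(49.9/26.5)/ln(110.0/13.1) = 0.63288/2.12787 = 0.2974
Extrapolate from 110.0 ft to 337.0 ft: V₃ = 49.9 × (337.0/110.0)^0.2974 = 49.9 × 1.3951 = 69.6175 kt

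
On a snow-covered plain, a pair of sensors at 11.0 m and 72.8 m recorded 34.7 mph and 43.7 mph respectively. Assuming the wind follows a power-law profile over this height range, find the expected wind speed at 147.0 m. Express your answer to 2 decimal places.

First find α: α = ln(V₂/V₁)/ln(z₂/z₁) = ln(43.7/34.7)/ln(72.8/11.0) = 0.23061/1.88982 = 0.1220
Extrapolate from 72.8 m to 147.0 m: V₃ = 43.7 × (147.0/72.8)^0.1220 = 43.7 × 1.0895 = 47.6126 mph

47.61 mph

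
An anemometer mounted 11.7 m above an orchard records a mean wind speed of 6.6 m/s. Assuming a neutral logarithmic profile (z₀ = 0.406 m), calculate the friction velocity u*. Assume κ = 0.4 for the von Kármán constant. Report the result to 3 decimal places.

u* ≈ 0.785 m/s

Log law: V(z) = (u*/κ) · ln(z/z₀) ⇒ u* = κ · V / ln(z/z₀)
u* = 0.4 × 6.6 / ln(11.7/0.406) = 0.4 × 6.6 / 3.3610
   = 2.6400 / 3.3610 = 0.7855 m/s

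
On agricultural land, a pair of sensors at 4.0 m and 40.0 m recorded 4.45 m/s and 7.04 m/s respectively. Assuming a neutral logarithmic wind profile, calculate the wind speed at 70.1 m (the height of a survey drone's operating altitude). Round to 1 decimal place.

7.7 m/s

Log law: V ∝ ln(z/z₀). From the pair, with r = V₁/V₂ = 0.63210,
ln z₀ = (ln z₁ − r·ln z₂)/(1 − r) = (1.3863 − 0.63210×3.6889)/0.36790 = -2.5699 → z₀ = 0.07654 m
V₃ = V₁ · ln(z₃/z₀)/ln(z₁/z₀) = 4.45 × 6.8198/3.9562 = 7.6711 m/s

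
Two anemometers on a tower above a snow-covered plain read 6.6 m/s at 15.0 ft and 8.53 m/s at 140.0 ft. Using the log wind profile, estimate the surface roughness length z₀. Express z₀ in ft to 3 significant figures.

z₀ ≈ 0.00723 ft

Log law: V(z) ∝ ln(z/z₀). With r = V₁/V₂ = 6.6/8.53 = 0.77374,
r · ln(z₂/z₀) = ln(z₁/z₀) ⇒ ln z₀ = (ln z₁ − r·ln z₂)/(1 − r)
ln z₀ = (2.70805 − 0.77374×4.94164) / 0.22626 = -4.9301
z₀ = exp(-4.9301) = 0.007225 ft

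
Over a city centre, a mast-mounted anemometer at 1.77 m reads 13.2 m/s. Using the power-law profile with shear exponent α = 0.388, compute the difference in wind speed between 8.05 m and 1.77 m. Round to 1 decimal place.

10.6 m/s

Power law: V₂ = V₁ · (z₂/z₁)^α = 13.2 × (4.5480)^0.388 = 23.7580 m/s
ΔV = 23.7580 − 13.2 = 10.5580 m/s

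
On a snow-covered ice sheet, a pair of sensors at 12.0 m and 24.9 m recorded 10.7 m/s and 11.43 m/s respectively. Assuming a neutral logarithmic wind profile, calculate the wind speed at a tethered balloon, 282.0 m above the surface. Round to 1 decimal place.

13.9 m/s

Log law: V ∝ ln(z/z₀). From the pair, with r = V₁/V₂ = 0.93613,
ln z₀ = (ln z₁ − r·ln z₂)/(1 − r) = (2.4849 − 0.93613×3.2149)/0.06387 = -8.2145 → z₀ = 0.0002707 m
V₃ = V₁ · ln(z₃/z₀)/ln(z₁/z₀) = 10.7 × 13.8564/10.6994 = 13.8572 m/s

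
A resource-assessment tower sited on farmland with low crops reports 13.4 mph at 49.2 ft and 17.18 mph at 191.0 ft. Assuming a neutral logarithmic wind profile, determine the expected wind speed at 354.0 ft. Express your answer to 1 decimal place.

Log law: V ∝ ln(z/z₀). From the pair, with r = V₁/V₂ = 0.77998,
ln z₀ = (ln z₁ − r·ln z₂)/(1 − r) = (3.8959 − 0.77998×5.2523)/0.22002 = -0.9124 → z₀ = 0.4015 ft
V₃ = V₁ · ln(z₃/z₀)/ln(z₁/z₀) = 13.4 × 6.7817/4.8083 = 18.8995 mph

18.9 mph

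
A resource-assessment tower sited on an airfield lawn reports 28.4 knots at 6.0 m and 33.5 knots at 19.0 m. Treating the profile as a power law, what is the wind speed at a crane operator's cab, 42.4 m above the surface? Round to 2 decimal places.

37.58 knots

First find α: α = ln(V₂/V₁)/ln(z₂/z₁) = ln(33.5/28.4)/ln(19.0/6.0) = 0.16516/1.15268 = 0.1433
Extrapolate from 19.0 m to 42.4 m: V₃ = 33.5 × (42.4/19.0)^0.1433 = 33.5 × 1.1219 = 37.5832 knots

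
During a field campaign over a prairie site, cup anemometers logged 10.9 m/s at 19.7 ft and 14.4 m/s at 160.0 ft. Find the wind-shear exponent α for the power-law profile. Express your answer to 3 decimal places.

α ≈ 0.133

Power law: V₂/V₁ = (z₂/z₁)^α ⇒ α = ln(V₂/V₁) / ln(z₂/z₁)
α = ln(14.4/10.9) / ln(160.0/19.7) = ln(1.3211) / ln(8.1218)
  = 0.27847 / 2.09456 = 0.13295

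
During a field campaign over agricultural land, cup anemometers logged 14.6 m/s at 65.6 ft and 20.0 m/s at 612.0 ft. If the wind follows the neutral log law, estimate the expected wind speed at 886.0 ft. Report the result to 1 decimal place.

20.9 m/s

Log law: V ∝ ln(z/z₀). From the pair, with r = V₁/V₂ = 0.73000,
ln z₀ = (ln z₁ − r·ln z₂)/(1 − r) = (4.1836 − 0.73000×6.4167)/0.27000 = -1.8542 → z₀ = 0.1566 ft
V₃ = V₁ · ln(z₃/z₀)/ln(z₁/z₀) = 14.6 × 8.6409/6.0378 = 20.8947 m/s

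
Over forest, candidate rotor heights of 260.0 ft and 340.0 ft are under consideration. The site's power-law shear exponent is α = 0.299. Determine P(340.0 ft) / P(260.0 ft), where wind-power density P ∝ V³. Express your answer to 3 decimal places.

Speed ratio: V_B/V_A = (z_B/z_A)^α = (340.0/260.0)^0.299 = (1.3077)^0.299 = 1.08352
Power-density ratio: P_B/P_A = (V_B/V_A)³ = (1.08352)³ = 1.27205

1.272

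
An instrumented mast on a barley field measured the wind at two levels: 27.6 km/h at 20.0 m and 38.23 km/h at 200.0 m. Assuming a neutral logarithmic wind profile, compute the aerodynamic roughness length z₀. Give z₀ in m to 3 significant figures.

z₀ ≈ 0.0507 m

Log law: V(z) ∝ ln(z/z₀). With r = V₁/V₂ = 27.6/38.23 = 0.72195,
r · ln(z₂/z₀) = ln(z₁/z₀) ⇒ ln z₀ = (ln z₁ − r·ln z₂)/(1 − r)
ln z₀ = (2.99573 − 0.72195×5.29832) / 0.27805 = -2.9828
z₀ = exp(-2.9828) = 0.05065 m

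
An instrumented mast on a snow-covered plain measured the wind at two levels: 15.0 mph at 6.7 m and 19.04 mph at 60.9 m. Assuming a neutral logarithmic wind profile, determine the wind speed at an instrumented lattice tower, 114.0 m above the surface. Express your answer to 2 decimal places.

20.19 mph

Log law: V ∝ ln(z/z₀). From the pair, with r = V₁/V₂ = 0.78782,
ln z₀ = (ln z₁ − r·ln z₂)/(1 − r) = (1.9021 − 0.78782×4.1092)/0.21218 = -6.2927 → z₀ = 0.001850 m
V₃ = V₁ · ln(z₃/z₀)/ln(z₁/z₀) = 15.0 × 11.0289/8.1948 = 20.1876 mph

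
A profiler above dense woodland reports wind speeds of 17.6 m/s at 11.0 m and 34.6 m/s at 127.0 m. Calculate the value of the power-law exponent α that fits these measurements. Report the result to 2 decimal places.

Power law: V₂/V₁ = (z₂/z₁)^α ⇒ α = ln(V₂/V₁) / ln(z₂/z₁)
α = ln(34.6/17.6) / ln(127.0/11.0) = ln(1.9659) / ln(11.5455)
  = 0.67595 / 2.44629 = 0.27632

α ≈ 0.28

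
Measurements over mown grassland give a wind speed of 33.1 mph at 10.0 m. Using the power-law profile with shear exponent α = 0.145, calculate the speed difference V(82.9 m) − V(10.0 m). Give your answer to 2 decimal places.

Power law: V₂ = V₁ · (z₂/z₁)^α = 33.1 × (8.2900)^0.145 = 44.9799 mph
ΔV = 44.9799 − 33.1 = 11.8799 mph

11.88 mph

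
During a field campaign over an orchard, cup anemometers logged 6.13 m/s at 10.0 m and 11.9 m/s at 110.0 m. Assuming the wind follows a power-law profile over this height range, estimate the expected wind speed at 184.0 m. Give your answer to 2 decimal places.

First find α: α = ln(V₂/V₁)/ln(z₂/z₁) = ln(11.9/6.13)/ln(110.0/10.0) = 0.66334/2.39790 = 0.2766
Extrapolate from 110.0 m to 184.0 m: V₃ = 11.9 × (184.0/110.0)^0.2766 = 11.9 × 1.1529 = 13.7200 m/s

13.72 m/s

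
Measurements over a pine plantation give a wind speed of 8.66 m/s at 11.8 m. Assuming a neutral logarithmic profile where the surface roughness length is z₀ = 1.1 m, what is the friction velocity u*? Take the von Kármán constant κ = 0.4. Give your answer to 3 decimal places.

u* ≈ 1.460 m/s

Log law: V(z) = (u*/κ) · ln(z/z₀) ⇒ u* = κ · V / ln(z/z₀)
u* = 0.4 × 8.66 / ln(11.8/1.1) = 0.4 × 8.66 / 2.3728
   = 3.4640 / 2.3728 = 1.4599 m/s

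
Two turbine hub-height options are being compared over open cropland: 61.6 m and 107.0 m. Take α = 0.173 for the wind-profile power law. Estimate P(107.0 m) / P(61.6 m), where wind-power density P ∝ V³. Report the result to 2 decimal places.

Speed ratio: V_B/V_A = (z_B/z_A)^α = (107.0/61.6)^0.173 = (1.7370)^0.173 = 1.10024
Power-density ratio: P_B/P_A = (V_B/V_A)³ = (1.10024)³ = 1.33186

1.33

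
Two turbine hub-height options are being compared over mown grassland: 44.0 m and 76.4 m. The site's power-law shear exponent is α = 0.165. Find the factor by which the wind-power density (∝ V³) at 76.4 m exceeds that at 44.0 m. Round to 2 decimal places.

1.31

Speed ratio: V_B/V_A = (z_B/z_A)^α = (76.4/44.0)^0.165 = (1.7364)^0.165 = 1.09532
Power-density ratio: P_B/P_A = (V_B/V_A)³ = (1.09532)³ = 1.31408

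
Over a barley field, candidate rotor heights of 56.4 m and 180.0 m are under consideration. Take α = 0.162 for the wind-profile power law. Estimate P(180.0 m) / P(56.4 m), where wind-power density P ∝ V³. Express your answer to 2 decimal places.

1.76

Speed ratio: V_B/V_A = (z_B/z_A)^α = (180.0/56.4)^0.162 = (3.1915)^0.162 = 1.20683
Power-density ratio: P_B/P_A = (V_B/V_A)³ = (1.20683)³ = 1.75768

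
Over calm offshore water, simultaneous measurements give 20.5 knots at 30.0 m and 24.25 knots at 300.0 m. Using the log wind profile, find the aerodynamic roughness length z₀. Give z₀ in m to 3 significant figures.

Log law: V(z) ∝ ln(z/z₀). With r = V₁/V₂ = 20.5/24.25 = 0.84536,
r · ln(z₂/z₀) = ln(z₁/z₀) ⇒ ln z₀ = (ln z₁ − r·ln z₂)/(1 − r)
ln z₀ = (3.40120 − 0.84536×5.70378) / 0.15464 = -9.1863
z₀ = exp(-9.1863) = 0.0001024 m

z₀ ≈ 0.000102 m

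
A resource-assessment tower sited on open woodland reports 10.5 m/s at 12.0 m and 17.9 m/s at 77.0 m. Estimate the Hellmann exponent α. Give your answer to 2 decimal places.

α ≈ 0.29

Power law: V₂/V₁ = (z₂/z₁)^α ⇒ α = ln(V₂/V₁) / ln(z₂/z₁)
α = ln(17.9/10.5) / ln(77.0/12.0) = ln(1.7048) / ln(6.4167)
  = 0.53343 / 1.85890 = 0.28696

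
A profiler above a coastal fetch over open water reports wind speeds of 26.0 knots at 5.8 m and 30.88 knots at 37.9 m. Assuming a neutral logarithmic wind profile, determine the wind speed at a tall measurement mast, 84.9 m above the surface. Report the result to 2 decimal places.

32.98 knots

Log law: V ∝ ln(z/z₀). From the pair, with r = V₁/V₂ = 0.84197,
ln z₀ = (ln z₁ − r·ln z₂)/(1 − r) = (1.7579 − 0.84197×3.6350)/0.15803 = -8.2430 → z₀ = 0.0002631 m
V₃ = V₁ · ln(z₃/z₀)/ln(z₁/z₀) = 26.0 × 12.6845/10.0009 = 32.9768 knots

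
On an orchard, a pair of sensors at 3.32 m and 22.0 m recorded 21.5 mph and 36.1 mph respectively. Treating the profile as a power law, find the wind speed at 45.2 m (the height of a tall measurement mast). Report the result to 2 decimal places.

43.97 mph

First find α: α = ln(V₂/V₁)/ln(z₂/z₁) = ln(36.1/21.5)/ln(22.0/3.32) = 0.51824/1.89108 = 0.2740
Extrapolate from 22.0 m to 45.2 m: V₃ = 36.1 × (45.2/22.0)^0.2740 = 36.1 × 1.2181 = 43.9749 mph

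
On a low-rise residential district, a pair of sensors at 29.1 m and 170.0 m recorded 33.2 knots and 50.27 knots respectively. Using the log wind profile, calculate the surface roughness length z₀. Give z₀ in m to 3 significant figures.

Log law: V(z) ∝ ln(z/z₀). With r = V₁/V₂ = 33.2/50.27 = 0.66043,
r · ln(z₂/z₀) = ln(z₁/z₀) ⇒ ln z₀ = (ln z₁ − r·ln z₂)/(1 − r)
ln z₀ = (3.37074 − 0.66043×5.13580) / 0.33957 = -0.0622
z₀ = exp(-0.0622) = 0.9397 m

z₀ ≈ 0.940 m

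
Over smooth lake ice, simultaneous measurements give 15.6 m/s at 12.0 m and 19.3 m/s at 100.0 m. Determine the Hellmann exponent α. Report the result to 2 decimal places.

Power law: V₂/V₁ = (z₂/z₁)^α ⇒ α = ln(V₂/V₁) / ln(z₂/z₁)
α = ln(19.3/15.6) / ln(100.0/12.0) = ln(1.2372) / ln(8.3333)
  = 0.21283 / 2.12026 = 0.10038

α ≈ 0.10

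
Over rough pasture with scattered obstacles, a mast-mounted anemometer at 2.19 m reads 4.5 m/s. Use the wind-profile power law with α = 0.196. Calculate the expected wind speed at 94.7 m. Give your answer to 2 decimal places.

Power-law profile: V₂ = V₁ · (z₂/z₁)^α
V₂ = 4.5 × (94.7/2.19)^0.196 = 4.5 × (43.2420)^0.196
    = 4.5 × 2.0924 = 9.4156 m/s

9.42 m/s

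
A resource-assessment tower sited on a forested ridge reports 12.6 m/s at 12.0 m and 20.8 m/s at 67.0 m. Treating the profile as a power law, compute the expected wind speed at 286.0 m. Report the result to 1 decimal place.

31.8 m/s

First find α: α = ln(V₂/V₁)/ln(z₂/z₁) = ln(20.8/12.6)/ln(67.0/12.0) = 0.50126/1.71979 = 0.2915
Extrapolate from 67.0 m to 286.0 m: V₃ = 20.8 × (286.0/67.0)^0.2915 = 20.8 × 1.5265 = 31.7520 m/s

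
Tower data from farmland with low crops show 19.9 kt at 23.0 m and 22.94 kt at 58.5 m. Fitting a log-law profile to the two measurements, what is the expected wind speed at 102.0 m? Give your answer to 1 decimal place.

24.8 kt

Log law: V ∝ ln(z/z₀). From the pair, with r = V₁/V₂ = 0.86748,
ln z₀ = (ln z₁ − r·ln z₂)/(1 − r) = (3.1355 − 0.86748×4.0690)/0.13252 = -2.9755 → z₀ = 0.05102 m
V₃ = V₁ · ln(z₃/z₀)/ln(z₁/z₀) = 19.9 × 7.6004/6.1110 = 24.7504 kt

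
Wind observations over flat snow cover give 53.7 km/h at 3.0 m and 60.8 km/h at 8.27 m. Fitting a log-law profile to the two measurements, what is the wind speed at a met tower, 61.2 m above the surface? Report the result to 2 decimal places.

74.81 km/h

Log law: V ∝ ln(z/z₀). From the pair, with r = V₁/V₂ = 0.88322,
ln z₀ = (ln z₁ − r·ln z₂)/(1 − r) = (1.0986 − 0.88322×2.1126)/0.11678 = -6.5708 → z₀ = 0.001401 m
V₃ = V₁ · ln(z₃/z₀)/ln(z₁/z₀) = 53.7 × 10.6850/7.6694 = 74.8142 km/h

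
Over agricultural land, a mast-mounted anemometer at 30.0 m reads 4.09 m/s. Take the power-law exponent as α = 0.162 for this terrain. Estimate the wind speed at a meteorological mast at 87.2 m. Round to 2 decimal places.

Power-law profile: V₂ = V₁ · (z₂/z₁)^α
V₂ = 4.09 × (87.2/30.0)^0.162 = 4.09 × (2.9067)^0.162
    = 4.09 × 1.1887 = 4.8618 m/s

4.86 m/s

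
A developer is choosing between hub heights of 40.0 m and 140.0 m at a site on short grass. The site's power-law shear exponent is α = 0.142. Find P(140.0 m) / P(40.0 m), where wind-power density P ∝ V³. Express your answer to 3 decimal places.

1.705

Speed ratio: V_B/V_A = (z_B/z_A)^α = (140.0/40.0)^0.142 = (3.5000)^0.142 = 1.19470
Power-density ratio: P_B/P_A = (V_B/V_A)³ = (1.19470)³ = 1.70519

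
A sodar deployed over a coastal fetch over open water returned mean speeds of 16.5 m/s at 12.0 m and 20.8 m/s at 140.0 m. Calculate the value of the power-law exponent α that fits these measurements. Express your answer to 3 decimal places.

α ≈ 0.094

Power law: V₂/V₁ = (z₂/z₁)^α ⇒ α = ln(V₂/V₁) / ln(z₂/z₁)
α = ln(20.8/16.5) / ln(140.0/12.0) = ln(1.2606) / ln(11.6667)
  = 0.23159 / 2.45674 = 0.09427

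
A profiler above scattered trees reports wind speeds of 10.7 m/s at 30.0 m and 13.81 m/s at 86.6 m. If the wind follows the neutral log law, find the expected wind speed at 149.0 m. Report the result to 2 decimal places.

15.40 m/s

Log law: V ∝ ln(z/z₀). From the pair, with r = V₁/V₂ = 0.77480,
ln z₀ = (ln z₁ − r·ln z₂)/(1 − r) = (3.4012 − 0.77480×4.4613)/0.22520 = -0.2461 → z₀ = 0.7818 m
V₃ = V₁ · ln(z₃/z₀)/ln(z₁/z₀) = 10.7 × 5.2500/3.6473 = 15.4020 m/s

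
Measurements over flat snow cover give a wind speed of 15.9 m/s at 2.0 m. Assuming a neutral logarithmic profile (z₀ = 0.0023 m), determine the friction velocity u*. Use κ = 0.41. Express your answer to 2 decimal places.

Log law: V(z) = (u*/κ) · ln(z/z₀) ⇒ u* = κ · V / ln(z/z₀)
u* = 0.41 × 15.9 / ln(2.0/0.0023) = 0.41 × 15.9 / 6.7680
   = 6.5190 / 6.7680 = 0.9632 m/s

u* ≈ 0.96 m/s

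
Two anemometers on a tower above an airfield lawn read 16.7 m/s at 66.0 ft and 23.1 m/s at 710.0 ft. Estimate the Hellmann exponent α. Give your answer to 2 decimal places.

Power law: V₂/V₁ = (z₂/z₁)^α ⇒ α = ln(V₂/V₁) / ln(z₂/z₁)
α = ln(23.1/16.7) / ln(710.0/66.0) = ln(1.3832) / ln(10.7576)
  = 0.32442 / 2.37561 = 0.13656

α ≈ 0.14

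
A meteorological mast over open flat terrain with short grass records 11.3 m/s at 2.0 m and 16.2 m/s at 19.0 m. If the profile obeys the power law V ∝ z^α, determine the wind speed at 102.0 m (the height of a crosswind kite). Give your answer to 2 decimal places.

First find α: α = ln(V₂/V₁)/ln(z₂/z₁) = ln(16.2/11.3)/ln(19.0/2.0) = 0.36021/2.25129 = 0.1600
Extrapolate from 19.0 m to 102.0 m: V₃ = 16.2 × (102.0/19.0)^0.1600 = 16.2 × 1.3085 = 21.1978 m/s

21.20 m/s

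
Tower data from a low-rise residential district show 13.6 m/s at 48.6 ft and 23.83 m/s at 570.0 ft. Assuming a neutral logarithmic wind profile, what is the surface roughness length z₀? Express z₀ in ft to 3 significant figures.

Log law: V(z) ∝ ln(z/z₀). With r = V₁/V₂ = 13.6/23.83 = 0.57071,
r · ln(z₂/z₀) = ln(z₁/z₀) ⇒ ln z₀ = (ln z₁ − r·ln z₂)/(1 − r)
ln z₀ = (3.88362 − 0.57071×6.34564) / 0.42929 = 0.6106
z₀ = exp(0.6106) = 1.841 ft

z₀ ≈ 1.84 ft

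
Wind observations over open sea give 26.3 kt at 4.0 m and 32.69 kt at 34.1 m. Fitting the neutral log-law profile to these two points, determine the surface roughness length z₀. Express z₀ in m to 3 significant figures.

z₀ ≈ 0.000591 m

Log law: V(z) ∝ ln(z/z₀). With r = V₁/V₂ = 26.3/32.69 = 0.80453,
r · ln(z₂/z₀) = ln(z₁/z₀) ⇒ ln z₀ = (ln z₁ − r·ln z₂)/(1 − r)
ln z₀ = (1.38629 − 0.80453×3.52930) / 0.19547 = -7.4339
z₀ = exp(-7.4339) = 0.0005909 m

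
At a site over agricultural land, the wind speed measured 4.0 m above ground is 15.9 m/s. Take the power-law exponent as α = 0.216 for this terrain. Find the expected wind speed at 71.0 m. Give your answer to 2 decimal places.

Power-law profile: V₂ = V₁ · (z₂/z₁)^α
V₂ = 15.9 × (71.0/4.0)^0.216 = 15.9 × (17.7500)^0.216
    = 15.9 × 1.8613 = 29.5954 m/s

29.60 m/s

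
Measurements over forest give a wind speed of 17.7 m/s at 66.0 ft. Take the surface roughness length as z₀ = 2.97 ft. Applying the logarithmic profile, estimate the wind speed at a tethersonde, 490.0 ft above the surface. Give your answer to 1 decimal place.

29.1 m/s

Log law: V(z) ∝ ln(z/z₀), so V₂/V₁ = ln(z₂/z₀) / ln(z₁/z₀).
ln(490.0/2.97) = 5.1058, ln(66.0/2.97) = 3.1011
V₂ = 17.7 × 5.1058/3.1011 = 17.7 × 1.6465 = 29.1424 m/s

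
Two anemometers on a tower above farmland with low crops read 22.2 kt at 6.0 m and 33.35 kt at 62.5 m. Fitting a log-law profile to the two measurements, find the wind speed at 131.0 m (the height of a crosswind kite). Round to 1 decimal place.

Log law: V ∝ ln(z/z₀). From the pair, with r = V₁/V₂ = 0.66567,
ln z₀ = (ln z₁ − r·ln z₂)/(1 − r) = (1.7918 − 0.66567×4.1352)/0.33433 = -2.8740 → z₀ = 0.05647 m
V₃ = V₁ · ln(z₃/z₀)/ln(z₁/z₀) = 22.2 × 7.7492/4.6658 = 36.8711 kt

36.9 kt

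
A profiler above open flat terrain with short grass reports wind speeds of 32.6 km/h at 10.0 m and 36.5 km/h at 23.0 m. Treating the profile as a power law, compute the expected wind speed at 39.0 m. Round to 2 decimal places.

First find α: α = ln(V₂/V₁)/ln(z₂/z₁) = ln(36.5/32.6)/ln(23.0/10.0) = 0.11300/0.83291 = 0.1357
Extrapolate from 23.0 m to 39.0 m: V₃ = 36.5 × (39.0/23.0)^0.1357 = 36.5 × 1.0743 = 39.2109 km/h

39.21 km/h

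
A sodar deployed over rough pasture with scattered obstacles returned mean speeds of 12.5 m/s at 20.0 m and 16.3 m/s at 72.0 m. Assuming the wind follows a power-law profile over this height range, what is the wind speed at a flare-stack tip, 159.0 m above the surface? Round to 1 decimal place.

19.2 m/s

First find α: α = ln(V₂/V₁)/ln(z₂/z₁) = ln(16.3/12.5)/ln(72.0/20.0) = 0.26544/1.28093 = 0.2072
Extrapolate from 72.0 m to 159.0 m: V₃ = 16.3 × (159.0/72.0)^0.2072 = 16.3 × 1.1784 = 19.2081 m/s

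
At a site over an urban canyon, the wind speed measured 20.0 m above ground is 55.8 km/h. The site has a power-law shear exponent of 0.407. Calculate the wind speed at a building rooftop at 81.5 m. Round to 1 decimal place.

Power-law profile: V₂ = V₁ · (z₂/z₁)^α
V₂ = 55.8 × (81.5/20.0)^0.407 = 55.8 × (4.0750)^0.407
    = 55.8 × 1.7714 = 98.8453 km/h

98.8 km/h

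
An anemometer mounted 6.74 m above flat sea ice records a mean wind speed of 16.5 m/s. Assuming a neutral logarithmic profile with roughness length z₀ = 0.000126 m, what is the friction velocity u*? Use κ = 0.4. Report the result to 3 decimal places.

Log law: V(z) = (u*/κ) · ln(z/z₀) ⇒ u* = κ · V / ln(z/z₀)
u* = 0.4 × 16.5 / ln(6.74/0.000126) = 0.4 × 16.5 / 10.8873
   = 6.6000 / 10.8873 = 0.6062 m/s

u* ≈ 0.606 m/s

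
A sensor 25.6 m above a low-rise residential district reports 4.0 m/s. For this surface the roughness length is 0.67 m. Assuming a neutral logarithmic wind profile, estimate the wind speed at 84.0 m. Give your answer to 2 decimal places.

5.30 m/s

Log law: V(z) ∝ ln(z/z₀), so V₂/V₁ = ln(z₂/z₀) / ln(z₁/z₀).
ln(84.0/0.67) = 4.8313, ln(25.6/0.67) = 3.6431
V₂ = 4.0 × 4.8313/3.6431 = 4.0 × 1.3262 = 5.3046 m/s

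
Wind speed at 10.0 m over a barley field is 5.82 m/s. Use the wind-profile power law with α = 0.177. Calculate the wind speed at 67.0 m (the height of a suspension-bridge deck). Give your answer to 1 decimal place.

Power-law profile: V₂ = V₁ · (z₂/z₁)^α
V₂ = 5.82 × (67.0/10.0)^0.177 = 5.82 × (6.7000)^0.177
    = 5.82 × 1.4003 = 8.1496 m/s

8.1 m/s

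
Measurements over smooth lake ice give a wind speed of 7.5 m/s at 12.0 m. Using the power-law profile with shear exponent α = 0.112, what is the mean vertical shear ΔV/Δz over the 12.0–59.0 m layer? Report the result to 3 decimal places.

Power law: V₂ = V₁ · (z₂/z₁)^α = 7.5 × (4.9167)^0.112 = 8.9645 m/s
ΔV/Δz = (8.9645 − 7.5)/(59.0 − 12.0) = 1.4645/47.0000 = 0.03116 m/s/m

0.031 m/s/m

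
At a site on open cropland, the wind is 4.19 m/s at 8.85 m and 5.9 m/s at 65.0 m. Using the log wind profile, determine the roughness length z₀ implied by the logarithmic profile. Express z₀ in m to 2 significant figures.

z₀ ≈ 0.067 m

Log law: V(z) ∝ ln(z/z₀). With r = V₁/V₂ = 4.19/5.9 = 0.71017,
r · ln(z₂/z₀) = ln(z₁/z₀) ⇒ ln z₀ = (ln z₁ − r·ln z₂)/(1 − r)
ln z₀ = (2.18042 − 0.71017×4.17439) / 0.28983 = -2.7054
z₀ = exp(-2.7054) = 0.06684 m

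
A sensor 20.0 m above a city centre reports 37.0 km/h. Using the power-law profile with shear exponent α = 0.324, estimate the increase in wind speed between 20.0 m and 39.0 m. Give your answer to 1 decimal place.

Power law: V₂ = V₁ · (z₂/z₁)^α = 37.0 × (1.9500)^0.324 = 45.9381 km/h
ΔV = 45.9381 − 37.0 = 8.9381 km/h

8.9 km/h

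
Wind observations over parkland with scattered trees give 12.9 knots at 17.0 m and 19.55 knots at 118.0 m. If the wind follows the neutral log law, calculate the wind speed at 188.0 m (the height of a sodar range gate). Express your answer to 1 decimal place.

21.1 knots

Log law: V ∝ ln(z/z₀). From the pair, with r = V₁/V₂ = 0.65985,
ln z₀ = (ln z₁ − r·ln z₂)/(1 − r) = (2.8332 − 0.65985×4.7707)/0.34015 = -0.9252 → z₀ = 0.3965 m
V₃ = V₁ · ln(z₃/z₀)/ln(z₁/z₀) = 12.9 × 6.1616/3.7584 = 21.1486 knots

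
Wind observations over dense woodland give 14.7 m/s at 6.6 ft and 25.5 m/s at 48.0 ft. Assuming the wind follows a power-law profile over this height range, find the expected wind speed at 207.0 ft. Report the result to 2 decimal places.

First find α: α = ln(V₂/V₁)/ln(z₂/z₁) = ln(25.5/14.7)/ln(48.0/6.6) = 0.55083/1.98413 = 0.2776
Extrapolate from 48.0 ft to 207.0 ft: V₃ = 25.5 × (207.0/48.0)^0.2776 = 25.5 × 1.5004 = 38.2607 m/s

38.26 m/s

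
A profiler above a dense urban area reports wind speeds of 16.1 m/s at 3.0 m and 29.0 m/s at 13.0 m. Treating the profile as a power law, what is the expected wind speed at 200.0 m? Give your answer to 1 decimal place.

86.9 m/s

First find α: α = ln(V₂/V₁)/ln(z₂/z₁) = ln(29.0/16.1)/ln(13.0/3.0) = 0.58848/1.46634 = 0.4013
Extrapolate from 13.0 m to 200.0 m: V₃ = 29.0 × (200.0/13.0)^0.4013 = 29.0 × 2.9951 = 86.8570 m/s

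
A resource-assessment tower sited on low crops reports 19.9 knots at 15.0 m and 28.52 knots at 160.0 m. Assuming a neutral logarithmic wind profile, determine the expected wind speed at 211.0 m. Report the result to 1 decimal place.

29.5 knots

Log law: V ∝ ln(z/z₀). From the pair, with r = V₁/V₂ = 0.69776,
ln z₀ = (ln z₁ − r·ln z₂)/(1 − r) = (2.7081 − 0.69776×5.0752)/0.30224 = -2.7567 → z₀ = 0.06350 m
V₃ = V₁ · ln(z₃/z₀)/ln(z₁/z₀) = 19.9 × 8.1085/5.4647 = 29.5276 knots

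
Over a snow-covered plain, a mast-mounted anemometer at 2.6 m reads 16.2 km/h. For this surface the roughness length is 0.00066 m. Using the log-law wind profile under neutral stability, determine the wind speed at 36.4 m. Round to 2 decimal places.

21.36 km/h

Log law: V(z) ∝ ln(z/z₀), so V₂/V₁ = ln(z₂/z₀) / ln(z₁/z₀).
ln(36.4/0.00066) = 10.9178, ln(2.6/0.00066) = 8.2788
V₂ = 16.2 × 10.9178/8.2788 = 16.2 × 1.3188 = 21.3641 km/h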